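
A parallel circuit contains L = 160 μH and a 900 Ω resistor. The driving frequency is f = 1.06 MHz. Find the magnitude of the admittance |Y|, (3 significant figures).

ω = 2πf = 6.66e+06 rad/s
X_L = ωL = 1070 Ω
Parallel: admittances add. Y = 1/R + 1/(jωL)
Y = (0.00111 − j0.000938) S
|Y| = 0.00145 S → |Z| = 1/|Y| = 688 Ω, ∠Z = −∠Y = 40.2°

1.45 mS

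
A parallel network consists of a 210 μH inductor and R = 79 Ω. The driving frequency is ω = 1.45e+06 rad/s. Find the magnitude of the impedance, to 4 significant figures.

76.47 Ω

X_L = ωL = 304.5 Ω
Parallel: admittances add. Y = 1/R + 1/(jωL)
Y = (0.01266 − j0.003284) S
|Y| = 0.01308 S → |Z| = 1/|Y| = 76.47 Ω, ∠Z = −∠Y = 14.54°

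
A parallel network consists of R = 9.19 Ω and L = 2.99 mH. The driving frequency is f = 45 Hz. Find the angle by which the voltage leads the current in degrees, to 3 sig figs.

ω = 2πf = 282.7 rad/s
X_L = ωL = 0.845 Ω
Parallel: admittances add. Y = 1/R + 1/(jωL)
Y = (0.109 − j1.18) S
|Y| = 1.19 S → |Z| = 1/|Y| = 0.842 Ω, ∠Z = −∠Y = 84.7°

84.7°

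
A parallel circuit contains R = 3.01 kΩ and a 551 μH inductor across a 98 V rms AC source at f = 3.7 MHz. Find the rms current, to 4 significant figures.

ω = 2πf = 2.325e+07 rad/s
X_L = ωL = 12810 Ω
Parallel: admittances add. Y = 1/R + 1/(jωL)
Y = (0.0003322 − j7.807e-05) S
|Y| = 0.0003413 S → |Z| = 1/|Y| = 2930 Ω, ∠Z = −∠Y = 13.22°
I = V/|Z| = 98/2930 = 33.44 mA

33.44 mA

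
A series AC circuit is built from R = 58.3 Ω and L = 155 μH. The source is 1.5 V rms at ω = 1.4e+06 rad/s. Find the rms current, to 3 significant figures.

X_L = ωL = 217 Ω
Z = 58.3 + j217 Ω
|Z| = √(58.3² + 217²) = 225 Ω
I = V/|Z| = 1.5/225 = 6.68 mA

6.68 mA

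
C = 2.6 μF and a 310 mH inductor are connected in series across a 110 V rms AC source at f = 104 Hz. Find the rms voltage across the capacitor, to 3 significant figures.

ω = 2πf = 653.5 rad/s
X_L = ωL = 203 Ω
X_C = 1/(ωC) = 589 Ω
Net reactance X = X_L − X_C = -386 Ω
Z = − j386 Ω
|Z| = √(0² + 386²) = 386 Ω
I = V/|Z| = 285 mA
V_C = I·|Z_C| = 0.285 × 589 = 168 V

168 V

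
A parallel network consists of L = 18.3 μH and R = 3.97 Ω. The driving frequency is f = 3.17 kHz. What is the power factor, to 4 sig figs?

ω = 2πf = 19920 rad/s
X_L = ωL = 0.3645 Ω
Parallel: admittances add. Y = 1/R + 1/(jωL)
Y = (0.2519 − j2.744) S
|Y| = 2.755 S → |Z| = 1/|Y| = 0.3630 Ω, ∠Z = −∠Y = 84.75°
cos φ = cos(84.75°) = 0.09143

0.09143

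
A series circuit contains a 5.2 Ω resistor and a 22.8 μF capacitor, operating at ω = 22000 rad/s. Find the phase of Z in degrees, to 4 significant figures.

-20.98°

X_C = 1/(ωC) = 1.994 Ω
Z = 5.200 − j1.994 Ω
|Z| = √(5.200² + 1.994²) = 5.569 Ω
∠Z = arctan(-1.994/5.200) = -20.98°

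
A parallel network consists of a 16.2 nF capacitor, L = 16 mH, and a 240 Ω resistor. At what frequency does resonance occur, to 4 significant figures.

ω₀ = 1/√(LC) = 1/√(0.016 × 1.62e-08) = 62110 rad/s
f₀ = ω₀/(2π) = 9.886 kHz

9.886 kHz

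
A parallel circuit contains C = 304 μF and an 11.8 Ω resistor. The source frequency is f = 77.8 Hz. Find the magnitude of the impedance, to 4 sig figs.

5.846 Ω

ω = 2πf = 488.8 rad/s
X_C = 1/(ωC) = 6.729 Ω
Parallel: admittances add. Y = 1/R + jωC
Y = (0.08475 + j0.1486) S
|Y| = 0.1711 S → |Z| = 1/|Y| = 5.846 Ω, ∠Z = −∠Y = -60.30°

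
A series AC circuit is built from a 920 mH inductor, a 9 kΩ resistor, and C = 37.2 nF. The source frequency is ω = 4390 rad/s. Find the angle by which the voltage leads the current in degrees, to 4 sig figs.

X_L = ωL = 4039 Ω
X_C = 1/(ωC) = 6123 Ω
Net reactance X = X_L − X_C = -2085 Ω
Z = 9000 − j2085 Ω
|Z| = √(9000² + 2085²) = 9238 Ω
∠Z = arctan(-2085/9000) = -13.04°

-13.04°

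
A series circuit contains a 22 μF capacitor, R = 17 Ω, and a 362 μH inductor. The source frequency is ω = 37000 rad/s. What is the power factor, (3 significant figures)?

0.813

X_L = ωL = 13.4 Ω
X_C = 1/(ωC) = 1.23 Ω
Net reactance X = X_L − X_C = 12.2 Ω
Z = 17.0 + j12.2 Ω
|Z| = √(17.0² + 12.2²) = 20.9 Ω
∠Z = arctan(12.2/17.0) = 35.6°
cos φ = cos(35.6°) = 0.813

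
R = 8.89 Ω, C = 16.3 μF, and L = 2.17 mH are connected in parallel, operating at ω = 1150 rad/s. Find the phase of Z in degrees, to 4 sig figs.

X_L = ωL = 2.496 Ω
X_C = 1/(ωC) = 53.35 Ω
Parallel: admittances add. Y = 1/R + 1/(jωL) + jωC
Y = (0.1125 − j0.3820) S
|Y| = 0.3982 S → |Z| = 1/|Y| = 2.511 Ω, ∠Z = −∠Y = 73.59°

73.59°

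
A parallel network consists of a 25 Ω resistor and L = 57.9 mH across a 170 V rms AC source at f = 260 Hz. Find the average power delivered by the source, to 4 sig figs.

ω = 2πf = 1634 rad/s
X_L = ωL = 94.59 Ω
Parallel: admittances add. Y = 1/R + 1/(jωL)
Y = (0.04000 − j0.01057) S
|Y| = 0.04137 S → |Z| = 1/|Y| = 24.17 Ω, ∠Z = −∠Y = 14.81°
I = V/|Z| = 7.034 A
P = VI cos φ = 170 × 7.034 × cos(14.81°) = 1.156 kW

1.156 kW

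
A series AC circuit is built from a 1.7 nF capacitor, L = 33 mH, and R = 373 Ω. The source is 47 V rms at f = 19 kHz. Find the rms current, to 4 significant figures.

ω = 2πf = 119400 rad/s
X_L = ωL = 3940 Ω
X_C = 1/(ωC) = 4927 Ω
Net reactance X = X_L − X_C = -987.8 Ω
Z = 373.0 − j987.8 Ω
|Z| = √(373.0² + 987.8²) = 1056 Ω
I = V/|Z| = 47/1056 = 44.51 mA

44.51 mA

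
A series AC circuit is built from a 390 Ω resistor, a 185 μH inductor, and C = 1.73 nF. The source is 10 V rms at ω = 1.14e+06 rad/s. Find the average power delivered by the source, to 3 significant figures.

163 mW

X_L = ωL = 211 Ω
X_C = 1/(ωC) = 507 Ω
Net reactance X = X_L − X_C = -296 Ω
Z = 390 − j296 Ω
|Z| = √(390² + 296²) = 490 Ω
∠Z = arctan(-296/390) = -37.2°
I = V/|Z| = 20.4 mA
P = VI cos φ = 10 × 0.0204 × cos(-37.2°) = 163 mW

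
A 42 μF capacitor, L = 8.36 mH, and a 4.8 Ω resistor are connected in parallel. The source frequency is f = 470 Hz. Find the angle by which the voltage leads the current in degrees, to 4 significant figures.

ω = 2πf = 2953 rad/s
X_L = ωL = 24.69 Ω
X_C = 1/(ωC) = 8.063 Ω
Parallel: admittances add. Y = 1/R + 1/(jωL) + jωC
Y = (0.2083 + j0.08352) S
|Y| = 0.2245 S → |Z| = 1/|Y| = 4.455 Ω, ∠Z = −∠Y = -21.85°

-21.85°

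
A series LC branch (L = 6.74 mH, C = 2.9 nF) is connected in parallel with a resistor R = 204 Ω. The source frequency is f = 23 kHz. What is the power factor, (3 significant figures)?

ω = 2πf = 144500 rad/s
X_L = ωL = 974 Ω
X_C = 1/(ωC) = 2390 Ω
Branch 1: Z₁ = R = 204 Ω
Branch 2 (series LC): Z₂ = j(X_L − X_C) = −j1410 Ω
Parallel: Z = Z₁Z₂/(Z₁+Z₂), |Z| = 202 Ω, ∠Z = -8.22°
cos φ = cos(-8.22°) = 0.990

0.990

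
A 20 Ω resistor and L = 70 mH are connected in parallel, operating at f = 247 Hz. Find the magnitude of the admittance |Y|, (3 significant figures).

50.8 mS

ω = 2πf = 1552 rad/s
X_L = ωL = 109 Ω
Parallel: admittances add. Y = 1/R + 1/(jωL)
Y = (0.0500 − j0.00921) S
|Y| = 0.0508 S → |Z| = 1/|Y| = 19.7 Ω, ∠Z = −∠Y = 10.4°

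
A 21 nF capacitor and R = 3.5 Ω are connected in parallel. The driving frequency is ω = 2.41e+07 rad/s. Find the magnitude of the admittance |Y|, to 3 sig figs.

581 mS

X_C = 1/(ωC) = 1.98 Ω
Parallel: admittances add. Y = 1/R + jωC
Y = (0.286 + j0.506) S
|Y| = 0.581 S → |Z| = 1/|Y| = 1.72 Ω, ∠Z = −∠Y = -60.6°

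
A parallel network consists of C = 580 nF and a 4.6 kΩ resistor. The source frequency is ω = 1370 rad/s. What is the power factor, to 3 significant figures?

X_C = 1/(ωC) = 1260 Ω
Parallel: admittances add. Y = 1/R + jωC
Y = (0.000217 + j0.000795) S
|Y| = 0.000824 S → |Z| = 1/|Y| = 1210 Ω, ∠Z = −∠Y = -74.7°
cos φ = cos(-74.7°) = 0.264

0.264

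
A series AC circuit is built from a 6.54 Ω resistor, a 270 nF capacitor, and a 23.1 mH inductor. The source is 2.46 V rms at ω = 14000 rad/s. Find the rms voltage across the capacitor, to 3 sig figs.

X_L = ωL = 323 Ω
X_C = 1/(ωC) = 265 Ω
Net reactance X = X_L − X_C = 58.8 Ω
Z = 6.54 + j58.8 Ω
|Z| = √(6.54² + 58.8²) = 59.2 Ω
I = V/|Z| = 41.5 mA
V_C = I·|Z_C| = 0.0415 × 265 = 11.0 V

11.0 V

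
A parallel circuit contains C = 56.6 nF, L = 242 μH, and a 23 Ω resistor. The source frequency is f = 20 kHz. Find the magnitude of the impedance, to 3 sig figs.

19.8 Ω

ω = 2πf = 125700 rad/s
X_L = ωL = 30.4 Ω
X_C = 1/(ωC) = 141 Ω
Parallel: admittances add. Y = 1/R + 1/(jωL) + jωC
Y = (0.0435 − j0.0258) S
|Y| = 0.0505 S → |Z| = 1/|Y| = 19.8 Ω, ∠Z = −∠Y = 30.7°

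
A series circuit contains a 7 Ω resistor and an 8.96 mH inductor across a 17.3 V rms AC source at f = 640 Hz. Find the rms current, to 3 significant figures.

ω = 2πf = 4021 rad/s
X_L = ωL = 36.0 Ω
Z = 7.00 + j36.0 Ω
|Z| = √(7.00² + 36.0²) = 36.7 Ω
I = V/|Z| = 17.3/36.7 = 471 mA

471 mA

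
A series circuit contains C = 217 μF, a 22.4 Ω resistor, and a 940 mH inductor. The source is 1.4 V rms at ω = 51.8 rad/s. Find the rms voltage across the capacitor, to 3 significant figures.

X_L = ωL = 48.7 Ω
X_C = 1/(ωC) = 89.0 Ω
Net reactance X = X_L − X_C = -40.3 Ω
Z = 22.4 − j40.3 Ω
|Z| = √(22.4² + 40.3²) = 46.1 Ω
I = V/|Z| = 30.4 mA
V_C = I·|Z_C| = 0.0304 × 89.0 = 2.70 V

2.70 V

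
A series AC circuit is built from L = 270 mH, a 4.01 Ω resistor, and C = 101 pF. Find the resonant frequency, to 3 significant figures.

ω₀ = 1/√(LC) = 1/√(0.27 × 1.01e-10) = 191500 rad/s
f₀ = ω₀/(2π) = 30.5 kHz

30.5 kHz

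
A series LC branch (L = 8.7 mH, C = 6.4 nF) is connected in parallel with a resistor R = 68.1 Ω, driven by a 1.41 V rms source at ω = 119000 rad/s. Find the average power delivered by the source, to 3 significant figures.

X_L = ωL = 1040 Ω
X_C = 1/(ωC) = 1310 Ω
Branch 1: Z₁ = R = 68.1 Ω
Branch 2 (series LC): Z₂ = j(X_L − X_C) = −j278 Ω
Parallel: Z = Z₁Z₂/(Z₁+Z₂), |Z| = 66.1 Ω, ∠Z = -13.8°
I = V/|Z| = 21.3 mA
P = VI cos φ = 1.41 × 0.0213 × cos(-13.8°) = 29.2 mW

29.2 mW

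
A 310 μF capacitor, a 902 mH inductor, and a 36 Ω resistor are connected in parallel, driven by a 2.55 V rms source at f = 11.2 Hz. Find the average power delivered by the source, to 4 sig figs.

180.6 mW

ω = 2πf = 70.37 rad/s
X_L = ωL = 63.48 Ω
X_C = 1/(ωC) = 45.84 Ω
Parallel: admittances add. Y = 1/R + 1/(jωL) + jωC
Y = (0.02778 + j0.006061) S
|Y| = 0.02843 S → |Z| = 1/|Y| = 35.17 Ω, ∠Z = −∠Y = -12.31°
I = V/|Z| = 72.50 mA
P = VI cos φ = 2.55 × 0.07250 × cos(-12.31°) = 180.6 mW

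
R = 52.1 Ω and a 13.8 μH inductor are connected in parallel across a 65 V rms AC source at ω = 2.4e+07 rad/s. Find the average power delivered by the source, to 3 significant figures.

81.1 W

X_L = ωL = 331 Ω
Parallel: admittances add. Y = 1/R + 1/(jωL)
Y = (0.0192 − j0.00302) S
|Y| = 0.0194 S → |Z| = 1/|Y| = 51.5 Ω, ∠Z = −∠Y = 8.94°
I = V/|Z| = 1.26 A
P = VI cos φ = 65 × 1.26 × cos(8.94°) = 81.1 W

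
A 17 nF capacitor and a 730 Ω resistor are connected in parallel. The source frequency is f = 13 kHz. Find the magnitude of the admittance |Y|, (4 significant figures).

ω = 2πf = 81680 rad/s
X_C = 1/(ωC) = 720.2 Ω
Parallel: admittances add. Y = 1/R + jωC
Y = (0.001370 + j0.001389) S
|Y| = 0.001951 S → |Z| = 1/|Y| = 512.7 Ω, ∠Z = −∠Y = -45.39°

1.951 mS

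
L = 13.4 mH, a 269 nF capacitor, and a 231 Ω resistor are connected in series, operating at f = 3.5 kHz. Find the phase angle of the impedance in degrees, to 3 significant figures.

ω = 2πf = 21990 rad/s
X_L = ωL = 295 Ω
X_C = 1/(ωC) = 169 Ω
Net reactance X = X_L − X_C = 126 Ω
Z = 231 + j126 Ω
|Z| = √(231² + 126²) = 263 Ω
∠Z = arctan(126/231) = 28.5°

28.5°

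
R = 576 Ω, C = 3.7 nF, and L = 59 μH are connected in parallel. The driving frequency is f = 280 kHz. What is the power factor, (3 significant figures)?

0.486

ω = 2πf = 1.759e+06 rad/s
X_L = ωL = 104 Ω
X_C = 1/(ωC) = 154 Ω
Parallel: admittances add. Y = 1/R + 1/(jωL) + jωC
Y = (0.00174 − j0.00312) S
|Y| = 0.00357 S → |Z| = 1/|Y| = 280 Ω, ∠Z = −∠Y = 60.9°
cos φ = cos(60.9°) = 0.486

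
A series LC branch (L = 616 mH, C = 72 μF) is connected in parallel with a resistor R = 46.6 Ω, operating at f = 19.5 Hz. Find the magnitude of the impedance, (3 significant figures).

29.4 Ω

ω = 2πf = 122.5 rad/s
X_L = ωL = 75.5 Ω
X_C = 1/(ωC) = 113 Ω
Branch 1: Z₁ = R = 46.6 Ω
Branch 2 (series LC): Z₂ = j(X_L − X_C) = −j37.9 Ω
Parallel: Z = Z₁Z₂/(Z₁+Z₂), |Z| = 29.4 Ω, ∠Z = -50.9°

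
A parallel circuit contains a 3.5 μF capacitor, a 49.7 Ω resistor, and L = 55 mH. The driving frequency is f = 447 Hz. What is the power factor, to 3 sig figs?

ω = 2πf = 2809 rad/s
X_L = ωL = 154 Ω
X_C = 1/(ωC) = 102 Ω
Parallel: admittances add. Y = 1/R + 1/(jωL) + jωC
Y = (0.0201 + j0.00336) S
|Y| = 0.0204 S → |Z| = 1/|Y| = 49.0 Ω, ∠Z = −∠Y = -9.47°
cos φ = cos(-9.47°) = 0.986

0.986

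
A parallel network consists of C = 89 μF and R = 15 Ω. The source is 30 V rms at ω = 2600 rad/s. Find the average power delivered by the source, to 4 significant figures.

60.00 W

X_C = 1/(ωC) = 4.322 Ω
Parallel: admittances add. Y = 1/R + jωC
Y = (0.06667 + j0.2314) S
|Y| = 0.2408 S → |Z| = 1/|Y| = 4.153 Ω, ∠Z = −∠Y = -73.93°
I = V/|Z| = 7.224 A
P = VI cos φ = 30 × 7.224 × cos(-73.93°) = 60.00 W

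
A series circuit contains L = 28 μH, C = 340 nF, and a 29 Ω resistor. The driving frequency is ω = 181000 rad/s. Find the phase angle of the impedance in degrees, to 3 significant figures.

X_L = ωL = 5.07 Ω
X_C = 1/(ωC) = 16.2 Ω
Net reactance X = X_L − X_C = -11.2 Ω
Z = 29.0 − j11.2 Ω
|Z| = √(29.0² + 11.2²) = 31.1 Ω
∠Z = arctan(-11.2/29.0) = -21.1°

-21.1°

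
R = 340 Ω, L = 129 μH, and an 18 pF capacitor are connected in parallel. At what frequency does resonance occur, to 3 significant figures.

3.30 MHz

ω₀ = 1/√(LC) = 1/√(0.000129 × 1.8e-11) = 2.075e+07 rad/s
f₀ = ω₀/(2π) = 3.30 MHz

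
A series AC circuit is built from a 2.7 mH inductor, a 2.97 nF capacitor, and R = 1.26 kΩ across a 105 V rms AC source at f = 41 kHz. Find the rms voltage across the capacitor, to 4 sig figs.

ω = 2πf = 257600 rad/s
X_L = ωL = 695.5 Ω
X_C = 1/(ωC) = 1307 Ω
Net reactance X = X_L − X_C = -611.5 Ω
Z = 1260 − j611.5 Ω
|Z| = √(1260² + 611.5²) = 1401 Ω
I = V/|Z| = 74.97 mA
V_C = I·|Z_C| = 0.07497 × 1307 = 97.99 V

97.99 V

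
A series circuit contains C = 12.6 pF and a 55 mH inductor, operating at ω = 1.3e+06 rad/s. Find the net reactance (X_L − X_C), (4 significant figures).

10450 Ω

X_L = ωL = 71500 Ω
X_C = 1/(ωC) = 61050 Ω
X = 71500 − 61050 = 10450 Ω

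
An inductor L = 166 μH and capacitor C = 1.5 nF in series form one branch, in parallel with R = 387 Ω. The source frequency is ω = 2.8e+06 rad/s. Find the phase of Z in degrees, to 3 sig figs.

59.6°

X_L = ωL = 465 Ω
X_C = 1/(ωC) = 238 Ω
Branch 1: Z₁ = R = 387 Ω
Branch 2 (series LC): Z₂ = j(X_L − X_C) = j227 Ω
Parallel: Z = Z₁Z₂/(Z₁+Z₂), |Z| = 196 Ω, ∠Z = 59.6°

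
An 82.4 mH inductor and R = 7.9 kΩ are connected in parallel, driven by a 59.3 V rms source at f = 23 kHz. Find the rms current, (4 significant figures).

ω = 2πf = 144500 rad/s
X_L = ωL = 11910 Ω
Parallel: admittances add. Y = 1/R + 1/(jωL)
Y = (0.0001266 − j8.398e-05) S
|Y| = 0.0001519 S → |Z| = 1/|Y| = 6583 Ω, ∠Z = −∠Y = 33.56°
I = V/|Z| = 59.3/6583 = 9.008 mA

9.008 mA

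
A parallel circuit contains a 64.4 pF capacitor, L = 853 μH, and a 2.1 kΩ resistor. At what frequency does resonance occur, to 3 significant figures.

ω₀ = 1/√(LC) = 1/√(0.000853 × 6.44e-11) = 4.267e+06 rad/s
f₀ = ω₀/(2π) = 679 kHz

679 kHz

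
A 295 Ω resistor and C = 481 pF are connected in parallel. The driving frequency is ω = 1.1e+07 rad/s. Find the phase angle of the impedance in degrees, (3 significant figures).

-57.4°

X_C = 1/(ωC) = 189 Ω
Parallel: admittances add. Y = 1/R + jωC
Y = (0.00339 + j0.00529) S
|Y| = 0.00628 S → |Z| = 1/|Y| = 159 Ω, ∠Z = −∠Y = -57.4°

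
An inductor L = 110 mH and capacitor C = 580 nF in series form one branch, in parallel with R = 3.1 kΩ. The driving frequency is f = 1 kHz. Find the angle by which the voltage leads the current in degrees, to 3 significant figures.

ω = 2πf = 6283 rad/s
X_L = ωL = 691 Ω
X_C = 1/(ωC) = 274 Ω
Branch 1: Z₁ = R = 3100 Ω
Branch 2 (series LC): Z₂ = j(X_L − X_C) = j417 Ω
Parallel: Z = Z₁Z₂/(Z₁+Z₂), |Z| = 413 Ω, ∠Z = 82.3°

82.3°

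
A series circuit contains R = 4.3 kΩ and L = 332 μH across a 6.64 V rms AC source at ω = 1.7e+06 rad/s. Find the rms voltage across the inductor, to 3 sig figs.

0.864 V

X_L = ωL = 564 Ω
Z = 4300 + j564 Ω
|Z| = √(4300² + 564²) = 4340 Ω
I = V/|Z| = 1.53 mA
V_L = I·|Z_L| = 0.00153 × 564 = 0.864 V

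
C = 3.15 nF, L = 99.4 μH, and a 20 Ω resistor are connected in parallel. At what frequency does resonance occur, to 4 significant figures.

ω₀ = 1/√(LC) = 1/√(9.94e-05 × 3.15e-09) = 1.787e+06 rad/s
f₀ = ω₀/(2π) = 284.4 kHz

284.4 kHz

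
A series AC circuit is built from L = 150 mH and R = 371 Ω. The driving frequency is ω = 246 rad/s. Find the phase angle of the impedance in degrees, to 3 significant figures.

X_L = ωL = 36.9 Ω
Z = 371 + j36.9 Ω
|Z| = √(371² + 36.9²) = 373 Ω
∠Z = arctan(36.9/371) = 5.68°

5.68°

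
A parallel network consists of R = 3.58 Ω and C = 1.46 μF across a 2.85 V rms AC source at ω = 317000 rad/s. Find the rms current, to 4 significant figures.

1.541 A

X_C = 1/(ωC) = 2.161 Ω
Parallel: admittances add. Y = 1/R + jωC
Y = (0.2793 + j0.4628) S
|Y| = 0.5406 S → |Z| = 1/|Y| = 1.850 Ω, ∠Z = −∠Y = -58.89°
I = V/|Z| = 2.85/1.850 = 1.541 A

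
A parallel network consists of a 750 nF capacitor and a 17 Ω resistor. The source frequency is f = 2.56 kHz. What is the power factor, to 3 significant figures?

0.980

ω = 2πf = 16080 rad/s
X_C = 1/(ωC) = 82.9 Ω
Parallel: admittances add. Y = 1/R + jωC
Y = (0.0588 + j0.0121) S
|Y| = 0.0600 S → |Z| = 1/|Y| = 16.7 Ω, ∠Z = −∠Y = -11.6°
cos φ = cos(-11.6°) = 0.980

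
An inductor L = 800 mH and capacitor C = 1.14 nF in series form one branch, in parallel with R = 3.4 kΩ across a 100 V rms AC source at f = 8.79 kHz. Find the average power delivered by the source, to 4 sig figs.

2.941 W

ω = 2πf = 55230 rad/s
X_L = ωL = 44180 Ω
X_C = 1/(ωC) = 15880 Ω
Branch 1: Z₁ = R = 3400 Ω
Branch 2 (series LC): Z₂ = j(X_L − X_C) = j28300 Ω
Parallel: Z = Z₁Z₂/(Z₁+Z₂), |Z| = 3376 Ω, ∠Z = 6.851°
I = V/|Z| = 29.62 mA
P = VI cos φ = 100 × 0.02962 × cos(6.851°) = 2.941 W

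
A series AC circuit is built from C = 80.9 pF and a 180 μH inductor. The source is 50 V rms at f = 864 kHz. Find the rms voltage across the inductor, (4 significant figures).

ω = 2πf = 5.429e+06 rad/s
X_L = ωL = 977.2 Ω
X_C = 1/(ωC) = 2277 Ω
Net reactance X = X_L − X_C = -1300 Ω
Z = − j1300 Ω
|Z| = √(0² + 1300²) = 1300 Ω
I = V/|Z| = 38.47 mA
V_L = I·|Z_L| = 0.03847 × 977.2 = 37.59 V

37.59 V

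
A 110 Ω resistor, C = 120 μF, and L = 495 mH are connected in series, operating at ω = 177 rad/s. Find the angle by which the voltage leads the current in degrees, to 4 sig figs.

20.23°

X_L = ωL = 87.61 Ω
X_C = 1/(ωC) = 47.08 Ω
Net reactance X = X_L − X_C = 40.53 Ω
Z = 110.0 + j40.53 Ω
|Z| = √(110.0² + 40.53²) = 117.2 Ω
∠Z = arctan(40.53/110.0) = 20.23°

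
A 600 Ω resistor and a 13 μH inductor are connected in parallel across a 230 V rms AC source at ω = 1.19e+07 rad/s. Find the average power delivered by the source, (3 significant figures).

88.2 W

X_L = ωL = 155 Ω
Parallel: admittances add. Y = 1/R + 1/(jωL)
Y = (0.00167 − j0.00646) S
|Y| = 0.00668 S → |Z| = 1/|Y| = 150 Ω, ∠Z = −∠Y = 75.5°
I = V/|Z| = 1.54 A
P = VI cos φ = 230 × 1.54 × cos(75.5°) = 88.2 W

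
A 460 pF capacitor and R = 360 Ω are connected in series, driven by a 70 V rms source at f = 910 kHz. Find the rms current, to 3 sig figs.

ω = 2πf = 5.718e+06 rad/s
X_C = 1/(ωC) = 380 Ω
Z = 360 − j380 Ω
|Z| = √(360² + 380²) = 524 Ω
I = V/|Z| = 70/524 = 134 mA

134 mA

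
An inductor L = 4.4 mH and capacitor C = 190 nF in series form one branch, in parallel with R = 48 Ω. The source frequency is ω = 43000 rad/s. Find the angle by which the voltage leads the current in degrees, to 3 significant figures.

X_L = ωL = 189 Ω
X_C = 1/(ωC) = 122 Ω
Branch 1: Z₁ = R = 48.0 Ω
Branch 2 (series LC): Z₂ = j(X_L − X_C) = j66.8 Ω
Parallel: Z = Z₁Z₂/(Z₁+Z₂), |Z| = 39.0 Ω, ∠Z = 35.7°

35.7°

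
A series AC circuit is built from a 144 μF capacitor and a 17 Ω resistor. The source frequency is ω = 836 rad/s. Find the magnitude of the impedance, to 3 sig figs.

18.9 Ω

X_C = 1/(ωC) = 8.31 Ω
Z = 17.0 − j8.31 Ω
|Z| = √(17.0² + 8.31²) = 18.9 Ω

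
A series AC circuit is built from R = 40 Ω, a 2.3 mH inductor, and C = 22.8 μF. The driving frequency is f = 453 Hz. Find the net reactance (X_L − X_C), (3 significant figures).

-8.86 Ω

ω = 2πf = 2846 rad/s
X_L = ωL = 6.55 Ω
X_C = 1/(ωC) = 15.4 Ω
X = 6.55 − 15.4 = -8.86 Ω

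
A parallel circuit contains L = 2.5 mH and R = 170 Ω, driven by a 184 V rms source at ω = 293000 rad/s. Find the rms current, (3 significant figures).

X_L = ωL = 732 Ω
Parallel: admittances add. Y = 1/R + 1/(jωL)
Y = (0.00588 − j0.00137) S
|Y| = 0.00604 S → |Z| = 1/|Y| = 166 Ω, ∠Z = −∠Y = 13.1°
I = V/|Z| = 184/166 = 1.11 A

1.11 A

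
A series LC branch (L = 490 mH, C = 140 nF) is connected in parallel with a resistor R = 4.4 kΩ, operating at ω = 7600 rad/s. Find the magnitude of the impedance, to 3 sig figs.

2350 Ω

X_L = ωL = 3720 Ω
X_C = 1/(ωC) = 940 Ω
Branch 1: Z₁ = R = 4400 Ω
Branch 2 (series LC): Z₂ = j(X_L − X_C) = j2780 Ω
Parallel: Z = Z₁Z₂/(Z₁+Z₂), |Z| = 2350 Ω, ∠Z = 57.7°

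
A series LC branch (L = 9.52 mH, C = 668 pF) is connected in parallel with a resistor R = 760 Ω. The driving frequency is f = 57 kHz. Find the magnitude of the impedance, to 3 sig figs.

541 Ω

ω = 2πf = 358100 rad/s
X_L = ωL = 3410 Ω
X_C = 1/(ωC) = 4180 Ω
Branch 1: Z₁ = R = 760 Ω
Branch 2 (series LC): Z₂ = j(X_L − X_C) = −j770 Ω
Parallel: Z = Z₁Z₂/(Z₁+Z₂), |Z| = 541 Ω, ∠Z = -44.6°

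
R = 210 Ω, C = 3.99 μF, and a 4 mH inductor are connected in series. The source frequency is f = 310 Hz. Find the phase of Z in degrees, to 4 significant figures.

ω = 2πf = 1948 rad/s
X_L = ωL = 7.791 Ω
X_C = 1/(ωC) = 128.7 Ω
Net reactance X = X_L − X_C = -120.9 Ω
Z = 210.0 − j120.9 Ω
|Z| = √(210.0² + 120.9²) = 242.3 Ω
∠Z = arctan(-120.9/210.0) = -29.93°

-29.93°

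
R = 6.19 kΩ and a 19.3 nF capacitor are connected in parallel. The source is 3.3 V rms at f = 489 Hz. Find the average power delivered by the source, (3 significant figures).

1.76 mW

ω = 2πf = 3072 rad/s
X_C = 1/(ωC) = 16900 Ω
Parallel: admittances add. Y = 1/R + jωC
Y = (0.000162 + j5.93e-05) S
|Y| = 0.000172 S → |Z| = 1/|Y| = 5810 Ω, ∠Z = −∠Y = -20.2°
I = V/|Z| = 568 μA
P = VI cos φ = 3.3 × 0.000568 × cos(-20.2°) = 1.76 mW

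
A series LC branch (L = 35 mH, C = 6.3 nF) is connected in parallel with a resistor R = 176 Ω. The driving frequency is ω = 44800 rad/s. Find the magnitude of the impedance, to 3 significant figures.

X_L = ωL = 1570 Ω
X_C = 1/(ωC) = 3540 Ω
Branch 1: Z₁ = R = 176 Ω
Branch 2 (series LC): Z₂ = j(X_L − X_C) = −j1980 Ω
Parallel: Z = Z₁Z₂/(Z₁+Z₂), |Z| = 175 Ω, ∠Z = -5.09°

175 Ω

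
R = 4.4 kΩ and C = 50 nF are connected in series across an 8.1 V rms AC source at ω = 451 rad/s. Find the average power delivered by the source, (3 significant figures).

X_C = 1/(ωC) = 44300 Ω
Z = 4400 − j44300 Ω
|Z| = √(4400² + 44300²) = 44600 Ω
∠Z = arctan(-44300/4400) = -84.3°
I = V/|Z| = 182 μA
P = VI cos φ = 8.1 × 0.000182 × cos(-84.3°) = 145 μW

145 μW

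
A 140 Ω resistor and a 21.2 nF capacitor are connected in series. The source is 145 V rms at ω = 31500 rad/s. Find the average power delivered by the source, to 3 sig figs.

1.30 W

X_C = 1/(ωC) = 1500 Ω
Z = 140 − j1500 Ω
|Z| = √(140² + 1500²) = 1500 Ω
∠Z = arctan(-1500/140) = -84.7°
I = V/|Z| = 96.4 mA
P = VI cos φ = 145 × 0.0964 × cos(-84.7°) = 1.30 W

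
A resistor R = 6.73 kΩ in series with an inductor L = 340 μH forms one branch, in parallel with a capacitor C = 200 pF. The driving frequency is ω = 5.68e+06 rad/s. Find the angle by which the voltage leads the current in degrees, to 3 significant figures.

X_L = ωL = 1930 Ω
X_C = 1/(ωC) = 880 Ω
Branch 1 (R+jX_L): Z₁ = 6730 + j1930 Ω, |Z₁| = 7000 Ω
Branch 2 (−jX_C): Z₂ = −j880 Ω
Parallel: Z = Z₁Z₂/(Z₁+Z₂), |Z| = 905 Ω, ∠Z = -82.9°

-82.9°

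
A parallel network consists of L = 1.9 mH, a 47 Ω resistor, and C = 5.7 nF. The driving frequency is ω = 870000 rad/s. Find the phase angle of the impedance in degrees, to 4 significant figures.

-11.57°

X_L = ωL = 1653 Ω
X_C = 1/(ωC) = 201.7 Ω
Parallel: admittances add. Y = 1/R + 1/(jωL) + jωC
Y = (0.02128 + j0.004354) S
|Y| = 0.02172 S → |Z| = 1/|Y| = 46.05 Ω, ∠Z = −∠Y = -11.57°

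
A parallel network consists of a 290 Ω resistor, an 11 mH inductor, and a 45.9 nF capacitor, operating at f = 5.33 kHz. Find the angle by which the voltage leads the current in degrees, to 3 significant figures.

ω = 2πf = 33490 rad/s
X_L = ωL = 368 Ω
X_C = 1/(ωC) = 651 Ω
Parallel: admittances add. Y = 1/R + 1/(jωL) + jωC
Y = (0.00345 − j0.00118) S
|Y| = 0.00364 S → |Z| = 1/|Y| = 274 Ω, ∠Z = −∠Y = 18.9°

18.9°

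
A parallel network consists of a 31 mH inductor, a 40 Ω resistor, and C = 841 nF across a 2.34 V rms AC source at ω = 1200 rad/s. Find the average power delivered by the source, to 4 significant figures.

X_L = ωL = 37.20 Ω
X_C = 1/(ωC) = 990.9 Ω
Parallel: admittances add. Y = 1/R + 1/(jωL) + jωC
Y = (0.02500 − j0.02587) S
|Y| = 0.03598 S → |Z| = 1/|Y| = 27.80 Ω, ∠Z = −∠Y = 45.98°
I = V/|Z| = 84.19 mA
P = VI cos φ = 2.34 × 0.08419 × cos(45.98°) = 136.9 mW

136.9 mW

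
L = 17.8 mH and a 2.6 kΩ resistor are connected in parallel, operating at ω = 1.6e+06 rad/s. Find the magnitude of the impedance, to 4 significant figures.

2589 Ω

X_L = ωL = 28480 Ω
Parallel: admittances add. Y = 1/R + 1/(jωL)
Y = (0.0003846 − j3.511e-05) S
|Y| = 0.0003862 S → |Z| = 1/|Y| = 2589 Ω, ∠Z = −∠Y = 5.216°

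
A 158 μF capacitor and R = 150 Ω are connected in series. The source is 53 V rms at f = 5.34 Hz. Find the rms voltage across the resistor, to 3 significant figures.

33.0 V

ω = 2πf = 33.55 rad/s
X_C = 1/(ωC) = 189 Ω
Z = 150 − j189 Ω
|Z| = √(150² + 189²) = 241 Ω
I = V/|Z| = 220 mA
V_R = I·|Z_R| = 0.220 × 150 = 33.0 V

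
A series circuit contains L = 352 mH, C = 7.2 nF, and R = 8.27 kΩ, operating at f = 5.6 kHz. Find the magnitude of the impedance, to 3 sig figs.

11800 Ω

ω = 2πf = 35190 rad/s
X_L = ωL = 12400 Ω
X_C = 1/(ωC) = 3950 Ω
Net reactance X = X_L − X_C = 8440 Ω
Z = 8270 + j8440 Ω
|Z| = √(8270² + 8440²) = 11800 Ω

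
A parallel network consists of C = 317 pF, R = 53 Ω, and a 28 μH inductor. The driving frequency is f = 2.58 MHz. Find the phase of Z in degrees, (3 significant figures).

ω = 2πf = 1.621e+07 rad/s
X_L = ωL = 454 Ω
X_C = 1/(ωC) = 195 Ω
Parallel: admittances add. Y = 1/R + 1/(jωL) + jωC
Y = (0.0189 + j0.00294) S
|Y| = 0.0191 S → |Z| = 1/|Y| = 52.4 Ω, ∠Z = −∠Y = -8.84°

-8.84°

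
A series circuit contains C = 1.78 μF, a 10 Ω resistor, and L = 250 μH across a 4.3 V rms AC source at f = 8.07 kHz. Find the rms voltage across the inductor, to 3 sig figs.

5.38 V

ω = 2πf = 50710 rad/s
X_L = ωL = 12.7 Ω
X_C = 1/(ωC) = 11.1 Ω
Net reactance X = X_L − X_C = 1.60 Ω
Z = 10.0 + j1.60 Ω
|Z| = √(10.0² + 1.60²) = 10.1 Ω
I = V/|Z| = 425 mA
V_L = I·|Z_L| = 0.425 × 12.7 = 5.38 V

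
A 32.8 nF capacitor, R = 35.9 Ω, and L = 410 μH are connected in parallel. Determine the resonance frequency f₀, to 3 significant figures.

ω₀ = 1/√(LC) = 1/√(0.00041 × 3.28e-08) = 272700 rad/s
f₀ = ω₀/(2π) = 43.4 kHz

43.4 kHz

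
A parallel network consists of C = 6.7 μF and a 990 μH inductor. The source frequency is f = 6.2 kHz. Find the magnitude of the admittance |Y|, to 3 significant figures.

235 mS

ω = 2πf = 38960 rad/s
X_L = ωL = 38.6 Ω
X_C = 1/(ωC) = 3.83 Ω
Parallel: admittances add. Y = 1/(jωL) + jωC
Y = (0 + j0.235) S
|Y| = 0.235 S → |Z| = 1/|Y| = 4.25 Ω, ∠Z = −∠Y = -90.0°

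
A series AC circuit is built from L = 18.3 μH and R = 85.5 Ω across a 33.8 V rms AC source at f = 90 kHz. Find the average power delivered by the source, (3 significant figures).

ω = 2πf = 565500 rad/s
X_L = ωL = 10.3 Ω
Z = 85.5 + j10.3 Ω
|Z| = √(85.5² + 10.3²) = 86.1 Ω
∠Z = arctan(10.3/85.5) = 6.90°
I = V/|Z| = 392 mA
P = VI cos φ = 33.8 × 0.392 × cos(6.90°) = 13.2 W

13.2 W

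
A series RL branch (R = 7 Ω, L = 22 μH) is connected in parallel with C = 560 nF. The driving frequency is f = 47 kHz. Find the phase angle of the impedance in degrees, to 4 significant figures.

-50.81°

ω = 2πf = 295300 rad/s
X_L = ωL = 6.497 Ω
X_C = 1/(ωC) = 6.047 Ω
Branch 1 (R+jX_L): Z₁ = 7.000 + j6.497 Ω, |Z₁| = 9.550 Ω
Branch 2 (−jX_C): Z₂ = −j6.047 Ω
Parallel: Z = Z₁Z₂/(Z₁+Z₂), |Z| = 8.233 Ω, ∠Z = -50.81°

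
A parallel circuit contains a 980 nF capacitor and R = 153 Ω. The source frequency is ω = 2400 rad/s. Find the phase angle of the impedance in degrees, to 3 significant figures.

X_C = 1/(ωC) = 425 Ω
Parallel: admittances add. Y = 1/R + jωC
Y = (0.00654 + j0.00235) S
|Y| = 0.00695 S → |Z| = 1/|Y| = 144 Ω, ∠Z = −∠Y = -19.8°

-19.8°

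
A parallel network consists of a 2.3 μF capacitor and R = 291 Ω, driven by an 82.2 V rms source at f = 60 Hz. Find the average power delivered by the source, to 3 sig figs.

ω = 2πf = 377.0 rad/s
X_C = 1/(ωC) = 1150 Ω
Parallel: admittances add. Y = 1/R + jωC
Y = (0.00344 + j0.000867) S
|Y| = 0.00354 S → |Z| = 1/|Y| = 282 Ω, ∠Z = −∠Y = -14.2°
I = V/|Z| = 291 mA
P = VI cos φ = 82.2 × 0.291 × cos(-14.2°) = 23.2 W

23.2 W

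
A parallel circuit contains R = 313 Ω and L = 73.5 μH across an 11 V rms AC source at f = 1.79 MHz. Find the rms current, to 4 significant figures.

ω = 2πf = 1.125e+07 rad/s
X_L = ωL = 826.6 Ω
Parallel: admittances add. Y = 1/R + 1/(jωL)
Y = (0.003195 − j0.001210) S
|Y| = 0.003416 S → |Z| = 1/|Y| = 292.7 Ω, ∠Z = −∠Y = 20.74°
I = V/|Z| = 11/292.7 = 37.58 mA

37.58 mA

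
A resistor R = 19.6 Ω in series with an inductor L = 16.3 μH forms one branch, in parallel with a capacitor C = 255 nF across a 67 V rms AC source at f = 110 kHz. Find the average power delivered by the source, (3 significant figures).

172 W

ω = 2πf = 691200 rad/s
X_L = ωL = 11.3 Ω
X_C = 1/(ωC) = 5.67 Ω
Branch 1 (R+jX_L): Z₁ = 19.6 + j11.3 Ω, |Z₁| = 22.6 Ω
Branch 2 (−jX_C): Z₂ = −j5.67 Ω
Parallel: Z = Z₁Z₂/(Z₁+Z₂), |Z| = 6.29 Ω, ∠Z = -76.0°
I = V/|Z| = 10.6 A
P = VI cos φ = 67 × 10.6 × cos(-76.0°) = 172 W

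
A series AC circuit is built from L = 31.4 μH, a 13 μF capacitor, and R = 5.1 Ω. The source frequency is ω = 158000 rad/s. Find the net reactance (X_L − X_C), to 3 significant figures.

X_L = ωL = 4.96 Ω
X_C = 1/(ωC) = 0.487 Ω
X = 4.96 − 0.487 = 4.47 Ω

4.47 Ω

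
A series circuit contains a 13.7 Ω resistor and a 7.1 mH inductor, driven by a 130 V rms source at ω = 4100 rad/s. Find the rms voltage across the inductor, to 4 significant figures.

117.6 V

X_L = ωL = 29.11 Ω
Z = 13.70 + j29.11 Ω
|Z| = √(13.70² + 29.11²) = 32.17 Ω
I = V/|Z| = 4.041 A
V_L = I·|Z_L| = 4.041 × 29.11 = 117.6 V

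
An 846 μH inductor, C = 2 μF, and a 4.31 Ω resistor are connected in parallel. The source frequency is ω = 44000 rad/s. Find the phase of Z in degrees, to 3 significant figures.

X_L = ωL = 37.2 Ω
X_C = 1/(ωC) = 11.4 Ω
Parallel: admittances add. Y = 1/R + 1/(jωL) + jωC
Y = (0.232 + j0.0611) S
|Y| = 0.240 S → |Z| = 1/|Y| = 4.17 Ω, ∠Z = −∠Y = -14.8°

-14.8°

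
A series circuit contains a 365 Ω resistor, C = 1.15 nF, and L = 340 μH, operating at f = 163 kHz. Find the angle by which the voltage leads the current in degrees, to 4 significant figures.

ω = 2πf = 1.024e+06 rad/s
X_L = ωL = 348.2 Ω
X_C = 1/(ωC) = 849.1 Ω
Net reactance X = X_L − X_C = -500.8 Ω
Z = 365.0 − j500.8 Ω
|Z| = √(365.0² + 500.8²) = 619.7 Ω
∠Z = arctan(-500.8/365.0) = -53.92°

-53.92°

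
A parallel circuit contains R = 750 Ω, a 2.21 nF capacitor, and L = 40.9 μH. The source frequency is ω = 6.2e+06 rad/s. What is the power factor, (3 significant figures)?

X_L = ωL = 254 Ω
X_C = 1/(ωC) = 73.0 Ω
Parallel: admittances add. Y = 1/R + 1/(jωL) + jωC
Y = (0.00133 + j0.00976) S
|Y| = 0.00985 S → |Z| = 1/|Y| = 102 Ω, ∠Z = −∠Y = -82.2°
cos φ = cos(-82.2°) = 0.135

0.135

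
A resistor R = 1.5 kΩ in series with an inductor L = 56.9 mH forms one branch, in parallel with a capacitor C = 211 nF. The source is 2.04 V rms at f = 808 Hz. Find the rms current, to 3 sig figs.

ω = 2πf = 5077 rad/s
X_L = ωL = 289 Ω
X_C = 1/(ωC) = 934 Ω
Branch 1 (R+jX_L): Z₁ = 1500 + j289 Ω, |Z₁| = 1530 Ω
Branch 2 (−jX_C): Z₂ = −j934 Ω
Parallel: Z = Z₁Z₂/(Z₁+Z₂), |Z| = 873 Ω, ∠Z = -55.8°
I = V/|Z| = 2.04/873 = 2.34 mA

2.34 mA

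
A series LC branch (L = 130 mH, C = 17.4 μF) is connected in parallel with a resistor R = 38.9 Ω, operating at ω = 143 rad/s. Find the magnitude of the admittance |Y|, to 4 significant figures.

X_L = ωL = 18.59 Ω
X_C = 1/(ωC) = 401.9 Ω
Branch 1: Z₁ = R = 38.90 Ω
Branch 2 (series LC): Z₂ = j(X_L − X_C) = −j383.3 Ω
Parallel: Z = Z₁Z₂/(Z₁+Z₂), |Z| = 38.70 Ω, ∠Z = -5.795°
|Y| = 1/|Z| = 25.84 mS

25.84 mS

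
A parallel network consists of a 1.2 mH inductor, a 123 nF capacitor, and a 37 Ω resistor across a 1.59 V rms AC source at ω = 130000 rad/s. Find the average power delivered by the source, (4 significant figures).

X_L = ωL = 156.0 Ω
X_C = 1/(ωC) = 62.54 Ω
Parallel: admittances add. Y = 1/R + 1/(jωL) + jωC
Y = (0.02703 + j0.009580) S
|Y| = 0.02867 S → |Z| = 1/|Y| = 34.87 Ω, ∠Z = −∠Y = -19.52°
I = V/|Z| = 45.59 mA
P = VI cos φ = 1.59 × 0.04559 × cos(-19.52°) = 68.33 mW

68.33 mW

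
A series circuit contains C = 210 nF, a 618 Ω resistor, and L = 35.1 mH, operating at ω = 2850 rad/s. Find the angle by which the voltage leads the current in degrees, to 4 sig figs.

-68.52°

X_L = ωL = 100.0 Ω
X_C = 1/(ωC) = 1671 Ω
Net reactance X = X_L − X_C = -1571 Ω
Z = 618.0 − j1571 Ω
|Z| = √(618.0² + 1571²) = 1688 Ω
∠Z = arctan(-1571/618.0) = -68.52°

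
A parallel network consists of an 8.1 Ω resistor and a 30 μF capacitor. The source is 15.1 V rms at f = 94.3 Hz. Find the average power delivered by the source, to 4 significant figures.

28.15 W

ω = 2πf = 592.5 rad/s
X_C = 1/(ωC) = 56.26 Ω
Parallel: admittances add. Y = 1/R + jωC
Y = (0.1235 + j0.01778) S
|Y| = 0.1247 S → |Z| = 1/|Y| = 8.017 Ω, ∠Z = −∠Y = -8.193°
I = V/|Z| = 1.883 A
P = VI cos φ = 15.1 × 1.883 × cos(-8.193°) = 28.15 W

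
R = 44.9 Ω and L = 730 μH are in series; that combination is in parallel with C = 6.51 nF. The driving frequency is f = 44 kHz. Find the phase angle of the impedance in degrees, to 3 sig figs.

ω = 2πf = 276500 rad/s
X_L = ωL = 202 Ω
X_C = 1/(ωC) = 556 Ω
Branch 1 (R+jX_L): Z₁ = 44.9 + j202 Ω, |Z₁| = 207 Ω
Branch 2 (−jX_C): Z₂ = −j556 Ω
Parallel: Z = Z₁Z₂/(Z₁+Z₂), |Z| = 322 Ω, ∠Z = 70.2°

70.2°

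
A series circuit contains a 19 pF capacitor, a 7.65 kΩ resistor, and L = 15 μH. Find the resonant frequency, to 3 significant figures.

ω₀ = 1/√(LC) = 1/√(1.5e-05 × 1.9e-11) = 5.923e+07 rad/s
f₀ = ω₀/(2π) = 9.43 MHz

9.43 MHz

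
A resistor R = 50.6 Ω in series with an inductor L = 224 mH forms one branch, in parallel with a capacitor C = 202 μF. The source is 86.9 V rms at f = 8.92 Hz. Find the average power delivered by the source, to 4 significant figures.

140.6 W

ω = 2πf = 56.05 rad/s
X_L = ωL = 12.55 Ω
X_C = 1/(ωC) = 88.33 Ω
Branch 1 (R+jX_L): Z₁ = 50.60 + j12.55 Ω, |Z₁| = 52.13 Ω
Branch 2 (−jX_C): Z₂ = −j88.33 Ω
Parallel: Z = Z₁Z₂/(Z₁+Z₂), |Z| = 50.54 Ω, ∠Z = -19.80°
I = V/|Z| = 1.719 A
P = VI cos φ = 86.9 × 1.719 × cos(-19.80°) = 140.6 W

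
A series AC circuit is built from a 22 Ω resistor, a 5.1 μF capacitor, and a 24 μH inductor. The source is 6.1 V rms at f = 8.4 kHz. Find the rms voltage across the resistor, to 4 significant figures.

ω = 2πf = 52780 rad/s
X_L = ωL = 1.267 Ω
X_C = 1/(ωC) = 3.715 Ω
Net reactance X = X_L − X_C = -2.448 Ω
Z = 22.00 − j2.448 Ω
|Z| = √(22.00² + 2.448²) = 22.14 Ω
I = V/|Z| = 275.6 mA
V_R = I·|Z_R| = 0.2756 × 22.00 = 6.063 V

6.063 V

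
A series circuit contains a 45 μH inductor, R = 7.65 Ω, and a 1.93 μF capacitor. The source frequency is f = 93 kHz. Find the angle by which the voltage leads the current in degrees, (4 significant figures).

ω = 2πf = 584300 rad/s
X_L = ωL = 26.30 Ω
X_C = 1/(ωC) = 0.8867 Ω
Net reactance X = X_L − X_C = 25.41 Ω
Z = 7.650 + j25.41 Ω
|Z| = √(7.650² + 25.41²) = 26.54 Ω
∠Z = arctan(25.41/7.650) = 73.24°

73.24°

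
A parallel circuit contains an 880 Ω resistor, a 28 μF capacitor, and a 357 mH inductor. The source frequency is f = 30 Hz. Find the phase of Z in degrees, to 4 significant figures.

83.24°

ω = 2πf = 188.5 rad/s
X_L = ωL = 67.29 Ω
X_C = 1/(ωC) = 189.5 Ω
Parallel: admittances add. Y = 1/R + 1/(jωL) + jωC
Y = (0.001136 − j0.009583) S
|Y| = 0.009650 S → |Z| = 1/|Y| = 103.6 Ω, ∠Z = −∠Y = 83.24°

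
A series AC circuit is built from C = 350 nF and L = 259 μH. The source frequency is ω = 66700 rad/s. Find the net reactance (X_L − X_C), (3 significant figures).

X_L = ωL = 17.3 Ω
X_C = 1/(ωC) = 42.8 Ω
X = 17.3 − 42.8 = -25.6 Ω

-25.6 Ω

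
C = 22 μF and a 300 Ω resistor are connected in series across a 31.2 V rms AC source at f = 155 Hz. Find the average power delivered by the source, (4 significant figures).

ω = 2πf = 973.9 rad/s
X_C = 1/(ωC) = 46.67 Ω
Z = 300.0 − j46.67 Ω
|Z| = √(300.0² + 46.67²) = 303.6 Ω
∠Z = arctan(-46.67/300.0) = -8.843°
I = V/|Z| = 102.8 mA
P = VI cos φ = 31.2 × 0.1028 × cos(-8.843°) = 3.168 W

3.168 W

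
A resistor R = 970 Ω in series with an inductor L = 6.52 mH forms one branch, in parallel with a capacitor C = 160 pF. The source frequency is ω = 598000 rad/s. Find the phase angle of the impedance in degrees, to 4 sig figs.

X_L = ωL = 3899 Ω
X_C = 1/(ωC) = 10450 Ω
Branch 1 (R+jX_L): Z₁ = 970.0 + j3899 Ω, |Z₁| = 4018 Ω
Branch 2 (−jX_C): Z₂ = −j10450 Ω
Parallel: Z = Z₁Z₂/(Z₁+Z₂), |Z| = 6339 Ω, ∠Z = 67.61°

67.61°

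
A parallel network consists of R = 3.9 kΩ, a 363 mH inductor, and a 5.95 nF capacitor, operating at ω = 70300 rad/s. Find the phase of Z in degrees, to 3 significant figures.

X_L = ωL = 25500 Ω
X_C = 1/(ωC) = 2390 Ω
Parallel: admittances add. Y = 1/R + 1/(jωL) + jωC
Y = (0.000256 + j0.000379) S
|Y| = 0.000458 S → |Z| = 1/|Y| = 2180 Ω, ∠Z = −∠Y = -55.9°

-55.9°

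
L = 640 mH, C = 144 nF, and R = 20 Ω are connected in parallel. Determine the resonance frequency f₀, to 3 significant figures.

524 Hz

ω₀ = 1/√(LC) = 1/√(0.64 × 1.44e-07) = 3294 rad/s
f₀ = ω₀/(2π) = 524 Hz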